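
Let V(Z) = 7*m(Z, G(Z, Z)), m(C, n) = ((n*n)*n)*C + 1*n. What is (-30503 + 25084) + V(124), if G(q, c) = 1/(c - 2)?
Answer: -1229996907/226981 ≈ -5418.9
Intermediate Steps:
G(q, c) = 1/(-2 + c)
m(C, n) = n + C*n**3 (m(C, n) = (n**2*n)*C + n = n**3*C + n = C*n**3 + n = n + C*n**3)
V(Z) = 7/(-2 + Z) + 7*Z/(-2 + Z)**3 (V(Z) = 7*(1/(-2 + Z) + Z*(1/(-2 + Z))**3) = 7*(1/(-2 + Z) + Z/(-2 + Z)**3) = 7/(-2 + Z) + 7*Z/(-2 + Z)**3)
(-30503 + 25084) + V(124) = (-30503 + 25084) + (7/(-2 + 124) + 7*124/(-2 + 124)**3) = -5419 + (7/122 + 7*124/122**3) = -5419 + (7*(1/122) + 7*124*(1/1815848)) = -5419 + (7/122 + 217/453962) = -5419 + 13132/226981 = -1229996907/226981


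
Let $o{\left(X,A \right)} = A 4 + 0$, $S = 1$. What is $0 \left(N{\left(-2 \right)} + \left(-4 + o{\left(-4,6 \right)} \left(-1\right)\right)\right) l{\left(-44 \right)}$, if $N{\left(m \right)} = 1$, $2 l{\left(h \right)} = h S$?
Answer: $0$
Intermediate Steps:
$l{\left(h \right)} = \frac{h}{2}$ ($l{\left(h \right)} = \frac{h 1}{2} = \frac{h}{2}$)
$o{\left(X,A \right)} = 4 A$ ($o{\left(X,A \right)} = 4 A + 0 = 4 A$)
$0 \left(N{\left(-2 \right)} + \left(-4 + o{\left(-4,6 \right)} \left(-1\right)\right)\right) l{\left(-44 \right)} = 0 \left(1 + \left(-4 + 4 \cdot 6 \left(-1\right)\right)\right) \frac{1}{2} \left(-44\right) = 0 \left(1 + \left(-4 + 24 \left(-1\right)\right)\right) \left(-22\right) = 0 \left(1 - 28\right) \left(-22\right) = 0 \left(-27\right) \left(-22\right) = 0 \left(-22\right) = 0$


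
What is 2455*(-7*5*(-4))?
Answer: 343700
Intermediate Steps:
2455*(-7*5*(-4)) = 2455*(-35*(-4)) = 2455*140 = 343700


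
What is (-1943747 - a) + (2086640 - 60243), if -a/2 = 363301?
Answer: 809252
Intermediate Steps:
a = -726602 (a = -2*363301 = -726602)
(-1943747 - a) + (2086640 - 60243) = (-1943747 - 1*(-726602)) + (2086640 - 60243) = (-1943747 + 726602) + 2026397 = -1217145 + 2026397 = 809252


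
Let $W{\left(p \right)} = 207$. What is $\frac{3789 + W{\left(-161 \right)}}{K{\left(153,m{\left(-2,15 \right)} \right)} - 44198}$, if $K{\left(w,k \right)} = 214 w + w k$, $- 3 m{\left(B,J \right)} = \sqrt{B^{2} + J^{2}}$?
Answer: $- \frac{45778176}{130644307} + \frac{203796 \sqrt{229}}{130644307} \approx -0.3268$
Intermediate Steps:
$m{\left(B,J \right)} = - \frac{\sqrt{B^{2} + J^{2}}}{3}$
$K{\left(w,k \right)} = 214 w + k w$
$\frac{3789 + W{\left(-161 \right)}}{K{\left(153,m{\left(-2,15 \right)} \right)} - 44198} = \frac{3789 + 207}{153 \left(214 - \frac{\sqrt{\left(-2\right)^{2} + 15^{2}}}{3}\right) - 44198} = \frac{3996}{153 \left(214 - \frac{\sqrt{4 + 225}}{3}\right) - 44198} = \frac{3996}{153 \left(214 - \frac{\sqrt{229}}{3}\right) - 44198} = \frac{3996}{\left(32742 - 51 \sqrt{229}\right) - 44198} = \frac{3996}{-11456 - 51 \sqrt{229}}$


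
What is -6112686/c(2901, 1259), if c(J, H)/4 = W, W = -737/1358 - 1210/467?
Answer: 323048323633/662453 ≈ 4.8765e+5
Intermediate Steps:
W = -1987359/634186 (W = -737*1/1358 - 1210*1/467 = -737/1358 - 1210/467 = -1987359/634186 ≈ -3.1337)
c(J, H) = -3974718/317093 (c(J, H) = 4*(-1987359/634186) = -3974718/317093)
-6112686/c(2901, 1259) = -6112686/(-3974718/317093) = -6112686*(-317093/3974718) = 323048323633/662453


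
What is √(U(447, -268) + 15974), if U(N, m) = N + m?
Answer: √16153 ≈ 127.09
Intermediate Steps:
√(U(447, -268) + 15974) = √((447 - 268) + 15974) = √(179 + 15974) = √16153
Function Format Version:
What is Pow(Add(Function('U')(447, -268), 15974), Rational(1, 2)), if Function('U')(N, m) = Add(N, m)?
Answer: Pow(16153, Rational(1, 2)) ≈ 127.09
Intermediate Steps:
Pow(Add(Function('U')(447, -268), 15974), Rational(1, 2)) = Pow(Add(Add(447, -268), 15974), Rational(1, 2)) = Pow(Add(179, 15974), Rational(1, 2)) = Pow(16153, Rational(1, 2))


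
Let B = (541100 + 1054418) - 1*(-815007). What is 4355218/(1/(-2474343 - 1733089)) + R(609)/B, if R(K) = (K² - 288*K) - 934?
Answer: -8834228735420711569/482105 ≈ -1.8324e+13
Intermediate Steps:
B = 2410525 (B = 1595518 + 815007 = 2410525)
R(K) = -934 + K² - 288*K
4355218/(1/(-2474343 - 1733089)) + R(609)/B = 4355218/(1/(-2474343 - 1733089)) + (-934 + 609² - 288*609)/2410525 = 4355218/(1/(-4207432)) + (-934 + 370881 - 175392)*(1/2410525) = 4355218/(-1/4207432) + 194555*(1/2410525) = 4355218*(-4207432) + 38911/482105 = -18324283580176 + 38911/482105 = -8834228735420711569/482105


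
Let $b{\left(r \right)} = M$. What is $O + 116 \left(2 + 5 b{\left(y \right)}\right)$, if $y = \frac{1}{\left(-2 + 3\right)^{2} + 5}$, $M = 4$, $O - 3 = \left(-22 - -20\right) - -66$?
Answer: $2619$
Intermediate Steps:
$O = 67$ ($O = 3 - -64 = 3 + \left(\left(-22 + 20\right) + 66\right) = 3 + \left(-2 + 66\right) = 3 + 64 = 67$)
$y = \frac{1}{6}$ ($y = \frac{1}{1^{2} + 5} = \frac{1}{1 + 5} = \frac{1}{6} \approx 0.16667$)
$b{\left(r \right)} = 4$
$O + 116 \left(2 + 5 b{\left(y \right)}\right) = 67 + 116 \left(2 + 5 \cdot 4\right) = 67 + 116 \left(2 + 20\right) = 67 + 116 \cdot 22 = 67 + 2552 = 2619$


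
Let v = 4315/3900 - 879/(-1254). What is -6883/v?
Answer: -1122066660/294637 ≈ -3808.3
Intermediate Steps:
v = 294637/163020 (v = 4315*(1/3900) - 879*(-1/1254) = 863/780 + 293/418 = 294637/163020 ≈ 1.8074)
-6883/v = -6883/294637/163020 = -6883*163020/294637 = -1122066660/294637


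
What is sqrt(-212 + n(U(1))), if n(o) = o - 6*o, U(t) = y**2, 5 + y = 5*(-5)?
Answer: 2*I*sqrt(1178) ≈ 68.644*I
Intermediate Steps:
y = -30 (y = -5 + 5*(-5) = -5 - 25 = -30)
U(t) = 900 (U(t) = (-30)**2 = 900)
n(o) = -5*o (n(o) = o - 6*o = -5*o)
sqrt(-212 + n(U(1))) = sqrt(-212 - 5*900) = sqrt(-212 - 4500) = sqrt(-4712) = 2*I*sqrt(1178)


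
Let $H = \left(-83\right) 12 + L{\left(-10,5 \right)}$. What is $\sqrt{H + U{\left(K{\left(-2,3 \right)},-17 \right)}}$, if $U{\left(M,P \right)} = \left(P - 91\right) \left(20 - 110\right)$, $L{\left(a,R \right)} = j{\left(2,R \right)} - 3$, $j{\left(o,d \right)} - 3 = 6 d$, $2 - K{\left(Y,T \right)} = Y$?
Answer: $\sqrt{8754} \approx 93.563$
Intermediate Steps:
$K{\left(Y,T \right)} = 2 - Y$
$j{\left(o,d \right)} = 3 + 6 d$
$L{\left(a,R \right)} = 6 R$ ($L{\left(a,R \right)} = \left(3 + 6 R\right) - 3 = 6 R$)
$U{\left(M,P \right)} = 8190 - 90 P$ ($U{\left(M,P \right)} = \left(-91 + P\right) \left(-90\right) = 8190 - 90 P$)
$H = -966$ ($H = \left(-83\right) 12 + 6 \cdot 5 = -996 + 30 = -966$)
$\sqrt{H + U{\left(K{\left(-2,3 \right)},-17 \right)}} = \sqrt{-966 + \left(8190 - -1530\right)} = \sqrt{-966 + \left(8190 + 1530\right)} = \sqrt{-966 + 9720} = \sqrt{8754}$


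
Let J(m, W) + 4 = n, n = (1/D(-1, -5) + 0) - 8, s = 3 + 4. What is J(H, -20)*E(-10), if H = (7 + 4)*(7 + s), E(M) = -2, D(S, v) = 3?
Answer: 70/3 ≈ 23.333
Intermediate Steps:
s = 7
H = 154 (H = (7 + 4)*(7 + 7) = 11*14 = 154)
n = -23/3 (n = (1/3 + 0) - 8 = 1/3 - 8 = -23/3 ≈ -7.6667)
J(m, W) = -35/3 (J(m, W) = -4 - 23/3 = -35/3)
J(H, -20)*E(-10) = -35/3*(-2) = 70/3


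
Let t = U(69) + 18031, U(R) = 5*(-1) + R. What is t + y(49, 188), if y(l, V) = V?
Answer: 18283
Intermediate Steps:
U(R) = -5 + R
t = 18095 (t = (-5 + 69) + 18031 = 64 + 18031 = 18095)
t + y(49, 188) = 18095 + 188 = 18283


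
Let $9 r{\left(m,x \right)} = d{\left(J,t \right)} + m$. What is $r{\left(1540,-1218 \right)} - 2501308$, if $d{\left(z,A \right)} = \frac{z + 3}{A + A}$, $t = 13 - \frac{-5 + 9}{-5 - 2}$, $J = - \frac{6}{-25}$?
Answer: $- \frac{106923601433}{42750} \approx -2.5011 \cdot 10^{6}$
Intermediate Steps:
$J = \frac{6}{25}$ ($J = \left(-6\right) \left(- \frac{1}{25}\right) = \frac{6}{25} \approx 0.24$)
$t = \frac{95}{7}$ ($t = 13 - \frac{4}{-7} = 13 - 4 \left(- \frac{1}{7}\right) = 13 - - \frac{4}{7} = 13 + \frac{4}{7} = \frac{95}{7} \approx 13.571$)
$d{\left(z,A \right)} = \frac{3 + z}{2 A}$
$r{\left(m,x \right)} = \frac{63}{4750} + \frac{m}{9}$ ($r{\left(m,x \right)} = \frac{\frac{3 + \frac{6}{25}}{2 \cdot \frac{95}{7}} + m}{9} = \frac{\frac{1}{2} \cdot \frac{7}{95} \cdot \frac{81}{25} + m}{9} = \frac{\frac{567}{4750} + m}{9} = \frac{63}{4750} + \frac{m}{9}$)
$r{\left(1540,-1218 \right)} - 2501308 = \left(\frac{63}{4750} + \frac{1}{9} \cdot 1540\right) - 2501308 = \left(\frac{63}{4750} + \frac{1540}{9}\right) - 2501308 = \frac{7315567}{42750} - 2501308 = - \frac{106923601433}{42750}$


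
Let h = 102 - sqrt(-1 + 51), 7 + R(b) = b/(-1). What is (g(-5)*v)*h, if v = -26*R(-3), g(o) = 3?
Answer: 31824 - 1560*sqrt(2) ≈ 29618.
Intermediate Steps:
R(b) = -7 - b (R(b) = -7 + b/(-1) = -7 + b*(-1) = -7 - b)
v = 104 (v = -26*(-7 - 1*(-3)) = -26*(-7 + 3) = -26*(-4) = 104)
h = 102 - 5*sqrt(2) (h = 102 - sqrt(50) = 102 - 5*sqrt(2) ≈ 94.929)
(g(-5)*v)*h = (3*104)*(102 - 5*sqrt(2)) = 312*(102 - 5*sqrt(2)) = 31824 - 1560*sqrt(2)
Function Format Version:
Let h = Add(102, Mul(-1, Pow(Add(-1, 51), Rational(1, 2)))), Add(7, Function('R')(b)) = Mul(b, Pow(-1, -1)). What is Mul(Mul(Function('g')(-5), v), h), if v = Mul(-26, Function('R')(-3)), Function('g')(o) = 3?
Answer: Add(31824, Mul(-1560, Pow(2, Rational(1, 2)))) ≈ 29618.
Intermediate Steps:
Function('R')(b) = Add(-7, Mul(-1, b)) (Function('R')(b) = Add(-7, Mul(b, Pow(-1, -1))) = Add(-7, Mul(b, -1)) = Add(-7, Mul(-1, b)))
v = 104 (v = Mul(-26, Add(-7, Mul(-1, -3))) = Mul(-26, Add(-7, 3)) = Mul(-26, -4) = 104)
h = Add(102, Mul(-5, Pow(2, Rational(1, 2)))) (h = Add(102, Mul(-1, Pow(50, Rational(1, 2)))) = Add(102, Mul(-1, Mul(5, Pow(2, Rational(1, 2))))) = Add(102, Mul(-5, Pow(2, Rational(1, 2)))) ≈ 94.929)
Mul(Mul(Function('g')(-5), v), h) = Mul(Mul(3, 104), Add(102, Mul(-5, Pow(2, Rational(1, 2))))) = Mul(312, Add(102, Mul(-5, Pow(2, Rational(1, 2))))) = Add(31824, Mul(-1560, Pow(2, Rational(1, 2))))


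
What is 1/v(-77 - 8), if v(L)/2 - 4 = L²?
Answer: 1/14458 ≈ 6.9166e-5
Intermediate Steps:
v(L) = 8 + 2*L²
1/v(-77 - 8) = 1/(8 + 2*(-77 - 8)²) = 1/(8 + 2*(-85)²) = 1/(8 + 2*7225) = 1/(8 + 14450) = 1/14458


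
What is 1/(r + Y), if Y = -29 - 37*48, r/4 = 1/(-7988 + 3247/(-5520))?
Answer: -44097007/79595119715 ≈ -0.00055402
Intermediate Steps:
r = -22080/44097007 (r = 4/(-7988 + 3247/(-5520)) = 4/(-7988 + 3247*(-1/5520)) = 4/(-7988 - 3247/5520) = 4/(-44097007/5520) = 4*(-5520/44097007) = -22080/44097007 ≈ -0.00050071)
Y = -1805 (Y = -29 - 1776 = -1805)
1/(r + Y) = 1/(-22080/44097007 - 1805) = 1/(-79595119715/44097007) = -44097007/79595119715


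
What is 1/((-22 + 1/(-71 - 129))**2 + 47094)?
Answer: 40000/1903128801 ≈ 2.1018e-5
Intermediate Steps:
1/((-22 + 1/(-71 - 129))**2 + 47094) = 1/((-22 + 1/(-200))**2 + 47094) = 1/((-22 - 1/200)**2 + 47094) = 1/((-4401/200)**2 + 47094) = 1/(19368801/40000 + 47094) = 1/(1903128801/40000) = 40000/1903128801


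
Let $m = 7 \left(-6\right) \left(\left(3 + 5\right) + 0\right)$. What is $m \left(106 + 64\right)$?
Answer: $-57120$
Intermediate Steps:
$m = -336$ ($m = - 42 \left(8 + 0\right) = \left(-42\right) 8 = -336$)
$m \left(106 + 64\right) = - 336 \left(106 + 64\right) = \left(-336\right) 170 = -57120$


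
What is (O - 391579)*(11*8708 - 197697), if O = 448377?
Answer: -5788227382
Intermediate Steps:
(O - 391579)*(11*8708 - 197697) = (448377 - 391579)*(11*8708 - 197697) = 56798*(95788 - 197697) = 56798*(-101909) = -5788227382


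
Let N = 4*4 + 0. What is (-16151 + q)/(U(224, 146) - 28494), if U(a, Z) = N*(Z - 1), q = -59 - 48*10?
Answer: 8345/13087 ≈ 0.63766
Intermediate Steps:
q = -539 (q = -59 - 480 = -539)
N = 16 (N = 16 + 0 = 16)
U(a, Z) = -16 + 16*Z (U(a, Z) = 16*(Z - 1) = 16*(-1 + Z) = -16 + 16*Z)
(-16151 + q)/(U(224, 146) - 28494) = (-16151 - 539)/((-16 + 16*146) - 28494) = -16690/((-16 + 2336) - 28494) = -16690/(2320 - 28494) = -16690/(-26174) = -16690*(-1/26174) = 8345/13087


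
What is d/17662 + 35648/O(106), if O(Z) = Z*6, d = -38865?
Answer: 151224209/2808258 ≈ 53.850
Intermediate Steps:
O(Z) = 6*Z
d/17662 + 35648/O(106) = -38865/17662 + 35648/((6*106)) = -38865*1/17662 + 35648/636 = -38865/17662 + 35648*(1/636) = -38865/17662 + 8912/159 = 151224209/2808258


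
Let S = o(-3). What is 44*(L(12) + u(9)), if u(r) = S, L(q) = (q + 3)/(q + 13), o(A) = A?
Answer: -528/5 ≈ -105.60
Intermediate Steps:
L(q) = (3 + q)/(13 + q)
S = -3
u(r) = -3
44*(L(12) + u(9)) = 44*((3 + 12)/(13 + 12) - 3) = 44*(15/25 - 3) = 44*((1/25)*15 - 3) = 44*(⅗ - 3) = 44*(-12/5) = -528/5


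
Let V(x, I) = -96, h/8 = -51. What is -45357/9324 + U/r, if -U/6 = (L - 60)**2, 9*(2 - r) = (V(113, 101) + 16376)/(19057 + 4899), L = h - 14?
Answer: -58380268078715/80599764 ≈ -7.2432e+5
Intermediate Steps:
h = -408 (h = 8*(-51) = -408)
L = -422 (L = -408 - 14 = -422)
r = 103732/53901 (r = 2 - (-96 + 16376)/(9*(19057 + 4899)) = 2 - 16280/(9*23956) = 2 - 1/9*4070/5989 = 2 - 4070/53901 = 103732/53901 ≈ 1.9245)
U = -1393944 (U = -6*(-422 - 60)**2 = -6*(-482)**2 = -6*232324 = -1393944)
-45357/9324 + U/r = -45357/9324 - 1393944/103732/53901 = -45357*1/9324 - 1393944*53901/103732 = -15119/3108 - 18783743886/25933 = -58380268078715/80599764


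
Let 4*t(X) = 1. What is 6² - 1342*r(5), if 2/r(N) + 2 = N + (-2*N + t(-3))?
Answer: 11708/27 ≈ 433.63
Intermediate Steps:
t(X) = ¼ (t(X) = (¼)*1 = ¼)
r(N) = 2/(-7/4 - N) (r(N) = 2/(-2 + (N + (-2*N + ¼))) = 2/(-2 + (N + (¼ - 2*N))) = 2/(-2 + (¼ - N)) = 2/(-7/4 - N))
6² - 1342*r(5) = 6² - (-10736)/(7 + 4*5) = 36 - (-10736)/(7 + 20) = 36 - (-10736)/27 = 36 - 1342*(-8/27) = 36 + 10736/27 = 11708/27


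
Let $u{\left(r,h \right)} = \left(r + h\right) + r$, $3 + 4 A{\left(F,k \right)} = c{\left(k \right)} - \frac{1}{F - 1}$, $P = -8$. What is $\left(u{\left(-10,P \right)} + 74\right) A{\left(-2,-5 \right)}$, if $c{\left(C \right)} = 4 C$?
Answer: $- \frac{782}{3} \approx -260.67$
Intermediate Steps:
$A{\left(F,k \right)} = - \frac{3}{4} + k - \frac{1}{4 \left(-1 + F\right)}$ ($A{\left(F,k \right)} = - \frac{3}{4} + \frac{4 k - \frac{1}{F - 1}}{4} = - \frac{3}{4} + \frac{4 k - \frac{1}{-1 + F}}{4} = - \frac{3}{4} + \frac{- \frac{1}{-1 + F} + 4 k}{4} = - \frac{3}{4} + \left(k - \frac{1}{4 \left(-1 + F\right)}\right) = - \frac{3}{4} + k - \frac{1}{4 \left(-1 + F\right)}$)
$u{\left(r,h \right)} = h + 2 r$ ($u{\left(r,h \right)} = \left(h + r\right) + r = h + 2 r$)
$\left(u{\left(-10,P \right)} + 74\right) A{\left(-2,-5 \right)} = \left(\left(-8 + 2 \left(-10\right)\right) + 74\right) \frac{\frac{1}{2} - -5 - - \frac{3}{2} - -10}{-1 - 2} = \left(\left(-8 - 20\right) + 74\right) \frac{\frac{1}{2} + 5 + \frac{3}{2} + 10}{-3} = \left(-28 + 74\right) \left(\left(- \frac{1}{3}\right) 17\right) = 46 \left(- \frac{17}{3}\right) = - \frac{782}{3}$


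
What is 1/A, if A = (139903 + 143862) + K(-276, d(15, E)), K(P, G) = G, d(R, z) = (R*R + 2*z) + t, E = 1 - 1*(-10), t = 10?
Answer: 1/284022 ≈ 3.5209e-6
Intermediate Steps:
E = 11 (E = 1 + 10 = 11)
d(R, z) = 10 + R² + 2*z (d(R, z) = (R*R + 2*z) + 10 = (R² + 2*z) + 10 = 10 + R² + 2*z)
A = 284022 (A = (139903 + 143862) + (10 + 15² + 2*11) = 283765 + (10 + 225 + 22) = 283765 + 257 = 284022)
1/A = 1/284022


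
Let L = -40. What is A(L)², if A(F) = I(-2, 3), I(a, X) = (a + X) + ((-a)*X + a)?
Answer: 25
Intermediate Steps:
I(a, X) = X + 2*a - X*a (I(a, X) = (X + a) + (-X*a + a) = (X + a) + (a - X*a) = X + 2*a - X*a)
A(F) = 5 (A(F) = 3 + 2*(-2) - 1*3*(-2) = 3 - 4 + 6 = 5)
A(L)² = 5² = 25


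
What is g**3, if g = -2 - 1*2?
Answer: -64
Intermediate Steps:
g = -4 (g = -2 - 2 = -4)
g**3 = (-4)**3 = -64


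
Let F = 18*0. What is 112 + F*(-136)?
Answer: 112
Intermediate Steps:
F = 0
112 + F*(-136) = 112 + 0*(-136) = 112 + 0 = 112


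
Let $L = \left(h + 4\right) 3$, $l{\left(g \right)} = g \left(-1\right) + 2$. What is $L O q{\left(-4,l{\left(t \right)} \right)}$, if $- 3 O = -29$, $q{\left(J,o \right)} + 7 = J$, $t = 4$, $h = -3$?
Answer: $-319$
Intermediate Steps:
$l{\left(g \right)} = 2 - g$ ($l{\left(g \right)} = - g + 2 = 2 - g$)
$q{\left(J,o \right)} = -7 + J$
$L = 3$ ($L = \left(-3 + 4\right) 3 = 1 \cdot 3 = 3$)
$O = \frac{29}{3}$ ($O = \left(- \frac{1}{3}\right) \left(-29\right) = \frac{29}{3} \approx 9.6667$)
$L O q{\left(-4,l{\left(t \right)} \right)} = 3 \cdot \frac{29}{3} \left(-7 - 4\right) = 29 \left(-11\right) = -319$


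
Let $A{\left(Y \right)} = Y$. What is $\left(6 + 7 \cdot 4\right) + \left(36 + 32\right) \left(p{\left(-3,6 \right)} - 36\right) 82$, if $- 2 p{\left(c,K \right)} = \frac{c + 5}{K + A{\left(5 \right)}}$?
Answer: $- \frac{2213298}{11} \approx -2.0121 \cdot 10^{5}$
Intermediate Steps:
$p{\left(c,K \right)} = - \frac{5 + c}{2 \left(5 + K\right)}$ ($p{\left(c,K \right)} = - \frac{\left(c + 5\right) \frac{1}{K + 5}}{2} = - \frac{\left(5 + c\right) \frac{1}{5 + K}}{2} = - \frac{\frac{1}{5 + K} \left(5 + c\right)}{2} = - \frac{5 + c}{2 \left(5 + K\right)}$)
$\left(6 + 7 \cdot 4\right) + \left(36 + 32\right) \left(p{\left(-3,6 \right)} - 36\right) 82 = \left(6 + 7 \cdot 4\right) + \left(36 + 32\right) \left(\frac{-5 - -3}{2 \left(5 + 6\right)} - 36\right) 82 = \left(6 + 28\right) + 68 \left(\frac{-5 + 3}{2 \cdot 11} - 36\right) 82 = 34 + 68 \left(\frac{1}{2} \cdot \frac{1}{11} \left(-2\right) - 36\right) 82 = 34 + 68 \left(- \frac{1}{11} - 36\right) 82 = 34 + 68 \left(- \frac{397}{11}\right) 82 = 34 - \frac{2213672}{11} = - \frac{2213298}{11}$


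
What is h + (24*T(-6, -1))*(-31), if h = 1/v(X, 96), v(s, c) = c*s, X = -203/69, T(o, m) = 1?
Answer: -4833047/6496 ≈ -744.00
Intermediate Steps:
X = -203/69 (X = -203*1/69 = -203/69 ≈ -2.9420)
h = -23/6496 (h = 1/(96*(-203/69)) = 1/(-6496/23) = -23/6496 ≈ -0.0035406)
h + (24*T(-6, -1))*(-31) = -23/6496 + (24*1)*(-31) = -23/6496 + 24*(-31) = -23/6496 - 744 = -4833047/6496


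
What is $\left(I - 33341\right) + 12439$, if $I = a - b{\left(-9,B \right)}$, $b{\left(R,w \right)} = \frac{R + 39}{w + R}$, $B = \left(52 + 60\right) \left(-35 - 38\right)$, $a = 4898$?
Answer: $- \frac{26198542}{1637} \approx -16004.0$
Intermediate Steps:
$B = -8176$ ($B = 112 \left(-73\right) = -8176$)
$b{\left(R,w \right)} = \frac{39 + R}{R + w}$
$I = \frac{8018032}{1637}$ ($I = 4898 - \frac{39 - 9}{-9 - 8176} = 4898 - \frac{1}{-8185} \cdot 30 = 4898 - \left(- \frac{1}{8185}\right) 30 = 4898 - - \frac{6}{1637} = 4898 + \frac{6}{1637} = \frac{8018032}{1637} \approx 4898.0$)
$\left(I - 33341\right) + 12439 = \left(\frac{8018032}{1637} - 33341\right) + 12439 = - \frac{46561185}{1637} + 12439 = - \frac{26198542}{1637}$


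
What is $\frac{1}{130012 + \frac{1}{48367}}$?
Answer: $\frac{48367}{6288290405} \approx 7.6916 \cdot 10^{-6}$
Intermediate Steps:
$\frac{1}{130012 + \frac{1}{48367}} = \frac{1}{\frac{6288290405}{48367}} = \frac{48367}{6288290405}$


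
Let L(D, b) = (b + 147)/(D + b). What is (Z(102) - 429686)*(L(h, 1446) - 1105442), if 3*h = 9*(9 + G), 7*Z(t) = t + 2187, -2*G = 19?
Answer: 50785516805184/107 ≈ 4.7463e+11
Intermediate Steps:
G = -19/2 (G = -1/2*19 = -19/2 ≈ -9.5000)
Z(t) = 2187/7 + t/7 (Z(t) = (t + 2187)/7 = (2187 + t)/7 = 2187/7 + t/7)
h = -3/2 (h = (9*(9 - 19/2))/3 = (9*(-1/2))/3 = (1/3)*(-9/2) = -3/2 ≈ -1.5000)
L(D, b) = (147 + b)/(D + b)
(Z(102) - 429686)*(L(h, 1446) - 1105442) = ((2187/7 + (1/7)*102) - 429686)*((147 + 1446)/(-3/2 + 1446) - 1105442) = ((2187/7 + 102/7) - 429686)*(1593/(2889/2) - 1105442) = (327 - 429686)*((2/2889)*1593 - 1105442) = -429359*(118/107 - 1105442) = -429359*(-118282176/107) = 50785516805184/107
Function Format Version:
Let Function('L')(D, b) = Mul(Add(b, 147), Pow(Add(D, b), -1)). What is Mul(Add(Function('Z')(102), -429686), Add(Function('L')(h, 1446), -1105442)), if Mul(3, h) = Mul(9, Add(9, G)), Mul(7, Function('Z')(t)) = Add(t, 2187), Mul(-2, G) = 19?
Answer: Rational(50785516805184, 107) ≈ 4.7463e+11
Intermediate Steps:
G = Rational(-19, 2) (G = Mul(Rational(-1, 2), 19) = Rational(-19, 2) ≈ -9.5000)
Function('Z')(t) = Add(Rational(2187, 7), Mul(Rational(1, 7), t)) (Function('Z')(t) = Mul(Rational(1, 7), Add(t, 2187)) = Mul(Rational(1, 7), Add(2187, t)) = Add(Rational(2187, 7), Mul(Rational(1, 7), t)))
h = Rational(-3, 2) (h = Mul(Rational(1, 3), Mul(9, Add(9, Rational(-19, 2)))) = Mul(Rational(1, 3), Mul(9, Rational(-1, 2))) = Mul(Rational(1, 3), Rational(-9, 2)) = Rational(-3, 2) ≈ -1.5000)
Function('L')(D, b) = Mul(Pow(Add(D, b), -1), Add(147, b)) (Function('L')(D, b) = Mul(Add(147, b), Pow(Add(D, b), -1)) = Mul(Pow(Add(D, b), -1), Add(147, b)))
Mul(Add(Function('Z')(102), -429686), Add(Function('L')(h, 1446), -1105442)) = Mul(Add(Add(Rational(2187, 7), Mul(Rational(1, 7), 102)), -429686), Add(Mul(Pow(Add(Rational(-3, 2), 1446), -1), Add(147, 1446)), -1105442)) = Mul(Add(Add(Rational(2187, 7), Rational(102, 7)), -429686), Add(Mul(Pow(Rational(2889, 2), -1), 1593), -1105442)) = Mul(Add(327, -429686), Add(Mul(Rational(2, 2889), 1593), -1105442)) = Mul(-429359, Add(Rational(118, 107), -1105442)) = Mul(-429359, Rational(-118282176, 107)) = Rational(50785516805184, 107)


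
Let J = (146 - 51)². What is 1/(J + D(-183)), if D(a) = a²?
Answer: 1/42514 ≈ 2.3522e-5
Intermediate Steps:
J = 9025 (J = 95² = 9025)
1/(J + D(-183)) = 1/(9025 + (-183)²) = 1/(9025 + 33489) = 1/42514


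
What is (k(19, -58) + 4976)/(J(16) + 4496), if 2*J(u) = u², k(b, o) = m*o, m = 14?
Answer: 1041/1156 ≈ 0.90052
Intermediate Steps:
k(b, o) = 14*o
J(u) = u²/2
(k(19, -58) + 4976)/(J(16) + 4496) = (14*(-58) + 4976)/((½)*16² + 4496) = (-812 + 4976)/((½)*256 + 4496) = 4164/(128 + 4496) = 4164/4624 = 4164*(1/4624) = 1041/1156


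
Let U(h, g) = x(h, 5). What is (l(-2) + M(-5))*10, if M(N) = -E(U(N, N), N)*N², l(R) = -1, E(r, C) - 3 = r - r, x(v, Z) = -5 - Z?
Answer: -760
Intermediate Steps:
U(h, g) = -10 (U(h, g) = -5 - 1*5 = -5 - 5 = -10)
E(r, C) = 3 (E(r, C) = 3 + (r - r) = 3 + 0 = 3)
M(N) = -3*N²
(l(-2) + M(-5))*10 = (-1 - 3*(-5)²)*10 = (-1 - 3*25)*10 = (-1 - 75)*10 = -76*10 = -760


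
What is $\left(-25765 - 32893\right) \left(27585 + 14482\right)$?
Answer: $-2467566086$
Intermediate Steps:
$\left(-25765 - 32893\right) \left(27585 + 14482\right) = \left(-58658\right) 42067 = -2467566086$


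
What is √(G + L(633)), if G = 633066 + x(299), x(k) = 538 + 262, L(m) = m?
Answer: √634499 ≈ 796.55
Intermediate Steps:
x(k) = 800
G = 633866 (G = 633066 + 800 = 633866)
√(G + L(633)) = √(633866 + 633) = √634499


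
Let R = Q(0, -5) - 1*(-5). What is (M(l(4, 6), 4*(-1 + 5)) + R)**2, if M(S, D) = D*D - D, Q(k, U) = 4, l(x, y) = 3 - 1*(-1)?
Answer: 62001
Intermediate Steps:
l(x, y) = 4 (l(x, y) = 3 + 1 = 4)
M(S, D) = D**2 - D
R = 9 (R = 4 - 1*(-5) = 4 + 5 = 9)
(M(l(4, 6), 4*(-1 + 5)) + R)**2 = ((4*(-1 + 5))*(-1 + 4*(-1 + 5)) + 9)**2 = ((4*4)*(-1 + 4*4) + 9)**2 = (16*(-1 + 16) + 9)**2 = (16*15 + 9)**2 = (240 + 9)**2 = 249**2 = 62001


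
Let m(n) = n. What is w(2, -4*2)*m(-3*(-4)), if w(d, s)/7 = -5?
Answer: -420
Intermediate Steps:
w(d, s) = -35 (w(d, s) = 7*(-5) = -35)
w(2, -4*2)*m(-3*(-4)) = -(-105)*(-4) = -35*12 = -420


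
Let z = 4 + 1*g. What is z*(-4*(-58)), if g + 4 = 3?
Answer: 696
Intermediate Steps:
g = -1 (g = -4 + 3 = -1)
z = 3 (z = 4 + 1*(-1) = 4 - 1 = 3)
z*(-4*(-58)) = 3*(-4*(-58)) = 3*232 = 696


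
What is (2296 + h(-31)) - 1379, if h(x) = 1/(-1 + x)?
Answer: 29343/32 ≈ 916.97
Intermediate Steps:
(2296 + h(-31)) - 1379 = (2296 + 1/(-1 - 31)) - 1379 = (2296 + 1/(-32)) - 1379 = (2296 - 1/32) - 1379 = 73471/32 - 1379 = 29343/32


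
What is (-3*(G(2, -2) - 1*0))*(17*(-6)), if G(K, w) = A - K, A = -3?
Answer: -1530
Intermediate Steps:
G(K, w) = -3 - K
(-3*(G(2, -2) - 1*0))*(17*(-6)) = (-3*((-3 - 1*2) - 1*0))*(17*(-6)) = -3*((-3 - 2) + 0)*(-102) = -3*(-5 + 0)*(-102) = -3*(-5)*(-102) = 15*(-102) = -1530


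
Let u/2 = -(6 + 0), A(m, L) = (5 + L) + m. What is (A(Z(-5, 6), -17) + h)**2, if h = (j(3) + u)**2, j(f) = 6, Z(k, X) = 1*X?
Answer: 900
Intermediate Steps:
Z(k, X) = X
A(m, L) = 5 + L + m
u = -12 (u = 2*(-(6 + 0)) = 2*(-1*6) = 2*(-6) = -12)
h = 36 (h = (6 - 12)**2 = (-6)**2 = 36)
(A(Z(-5, 6), -17) + h)**2 = ((5 - 17 + 6) + 36)**2 = (-6 + 36)**2 = 30**2 = 900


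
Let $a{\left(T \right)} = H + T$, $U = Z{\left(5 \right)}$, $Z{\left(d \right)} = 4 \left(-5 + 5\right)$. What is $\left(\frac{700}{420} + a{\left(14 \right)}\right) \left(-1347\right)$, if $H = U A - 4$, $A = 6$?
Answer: $-15715$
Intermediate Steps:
$Z{\left(d \right)} = 0$ ($Z{\left(d \right)} = 4 \cdot 0 = 0$)
$U = 0$
$H = -4$ ($H = 0 \cdot 6 - 4 = 0 - 4 = -4$)
$a{\left(T \right)} = -4 + T$
$\left(\frac{700}{420} + a{\left(14 \right)}\right) \left(-1347\right) = \left(\frac{700}{420} + \left(-4 + 14\right)\right) \left(-1347\right) = \left(700 \cdot \frac{1}{420} + 10\right) \left(-1347\right) = \left(\frac{5}{3} + 10\right) \left(-1347\right) = \frac{35}{3} \left(-1347\right) = -15715$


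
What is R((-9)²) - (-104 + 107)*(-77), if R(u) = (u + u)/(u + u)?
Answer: 232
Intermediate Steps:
R(u) = 1 (R(u) = (2*u)/((2*u)) = (2*u)*(1/(2*u)) = 1)
R((-9)²) - (-104 + 107)*(-77) = 1 - (-104 + 107)*(-77) = 1 - 3*(-77) = 1 - 1*(-231) = 1 + 231 = 232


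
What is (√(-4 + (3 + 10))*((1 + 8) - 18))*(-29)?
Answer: 783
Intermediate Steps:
(√(-4 + (3 + 10))*((1 + 8) - 18))*(-29) = (√(-4 + 13)*(9 - 18))*(-29) = (√9*(-9))*(-29) = (3*(-9))*(-29) = -27*(-29) = 783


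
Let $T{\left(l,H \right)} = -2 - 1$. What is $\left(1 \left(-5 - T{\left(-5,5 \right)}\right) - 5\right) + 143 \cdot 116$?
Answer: $16581$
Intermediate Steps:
$T{\left(l,H \right)} = -3$ ($T{\left(l,H \right)} = -2 - 1 = -3$)
$\left(1 \left(-5 - T{\left(-5,5 \right)}\right) - 5\right) + 143 \cdot 116 = \left(1 \left(-5 - -3\right) - 5\right) + 143 \cdot 116 = \left(1 \left(-5 + 3\right) - 5\right) + 16588 = \left(1 \left(-2\right) - 5\right) + 16588 = \left(-2 - 5\right) + 16588 = -7 + 16588 = 16581$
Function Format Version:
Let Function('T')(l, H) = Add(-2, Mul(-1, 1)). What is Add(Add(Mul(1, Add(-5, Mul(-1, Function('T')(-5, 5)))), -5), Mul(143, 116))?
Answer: 16581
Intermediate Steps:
Function('T')(l, H) = -3 (Function('T')(l, H) = Add(-2, -1) = -3)
Add(Add(Mul(1, Add(-5, Mul(-1, Function('T')(-5, 5)))), -5), Mul(143, 116)) = Add(Add(Mul(1, Add(-5, Mul(-1, -3))), -5), Mul(143, 116)) = Add(Add(Mul(1, Add(-5, 3)), -5), 16588) = Add(Add(Mul(1, -2), -5), 16588) = Add(Add(-2, -5), 16588) = Add(-7, 16588) = 16581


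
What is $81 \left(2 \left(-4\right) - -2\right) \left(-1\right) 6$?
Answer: $2916$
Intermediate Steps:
$81 \left(2 \left(-4\right) - -2\right) \left(-1\right) 6 = 81 \left(-8 + \left(-2 + 4\right)\right) \left(-1\right) 6 = 81 \left(-8 + 2\right) \left(-1\right) 6 = 81 \left(-6\right) \left(-1\right) 6 = 81 \cdot 6 \cdot 6 = 81 \cdot 36 = 2916$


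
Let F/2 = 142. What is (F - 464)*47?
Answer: -8460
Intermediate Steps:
F = 284 (F = 2*142 = 284)
(F - 464)*47 = (284 - 464)*47 = -180*47 = -8460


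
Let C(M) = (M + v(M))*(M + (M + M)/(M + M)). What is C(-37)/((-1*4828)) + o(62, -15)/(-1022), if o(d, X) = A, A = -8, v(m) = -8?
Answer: -202127/616777 ≈ -0.32771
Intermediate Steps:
o(d, X) = -8
C(M) = (1 + M)*(-8 + M) (C(M) = (M - 8)*(M + (M + M)/(M + M)) = (-8 + M)*(M + (2*M)/((2*M))) = (-8 + M)*(M + (2*M)*(1/(2*M))) = (-8 + M)*(M + 1) = (-8 + M)*(1 + M) = (1 + M)*(-8 + M))
C(-37)/((-1*4828)) + o(62, -15)/(-1022) = (-8 + (-37)² - 7*(-37))/((-1*4828)) - 8/(-1022) = (-8 + 1369 + 259)/(-4828) - 8*(-1/1022) = 1620*(-1/4828) + 4/511 = -405/1207 + 4/511 = -202127/616777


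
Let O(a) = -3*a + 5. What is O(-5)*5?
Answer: 100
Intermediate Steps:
O(a) = 5 - 3*a
O(-5)*5 = (5 - 3*(-5))*5 = (5 + 15)*5 = 20*5 = 100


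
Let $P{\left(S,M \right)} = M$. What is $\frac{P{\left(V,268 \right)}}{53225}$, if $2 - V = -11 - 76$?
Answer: $\frac{268}{53225} \approx 0.0050352$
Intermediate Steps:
$V = 89$ ($V = 2 - \left(-11 - 76\right) = 2 - -87 = 2 + 87 = 89$)
$\frac{P{\left(V,268 \right)}}{53225} = \frac{268}{53225}$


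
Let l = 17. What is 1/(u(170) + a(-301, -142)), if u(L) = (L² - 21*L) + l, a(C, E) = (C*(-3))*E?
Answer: -1/102879 ≈ -9.7202e-6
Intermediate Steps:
a(C, E) = -3*C*E (a(C, E) = (-3*C)*E = -3*C*E)
u(L) = 17 + L² - 21*L (u(L) = (L² - 21*L) + 17 = 17 + L² - 21*L)
1/(u(170) + a(-301, -142)) = 1/((17 + 170² - 21*170) - 3*(-301)*(-142)) = 1/((17 + 28900 - 3570) - 128226) = 1/(25347 - 128226) = 1/(-102879) = -1/102879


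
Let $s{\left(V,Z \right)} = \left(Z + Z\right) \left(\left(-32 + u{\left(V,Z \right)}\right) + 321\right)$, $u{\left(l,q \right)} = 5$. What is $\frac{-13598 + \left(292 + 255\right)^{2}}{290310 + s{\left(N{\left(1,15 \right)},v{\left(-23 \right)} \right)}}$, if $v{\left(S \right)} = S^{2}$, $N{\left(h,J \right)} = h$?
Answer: $\frac{285611}{601362} \approx 0.47494$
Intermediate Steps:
$s{\left(V,Z \right)} = 588 Z$ ($s{\left(V,Z \right)} = \left(Z + Z\right) \left(\left(-32 + 5\right) + 321\right) = 2 Z \left(-27 + 321\right) = 2 Z 294 = 588 Z$)
$\frac{-13598 + \left(292 + 255\right)^{2}}{290310 + s{\left(N{\left(1,15 \right)},v{\left(-23 \right)} \right)}} = \frac{-13598 + \left(292 + 255\right)^{2}}{290310 + 588 \left(-23\right)^{2}} = \frac{-13598 + 547^{2}}{290310 + 588 \cdot 529} = \frac{-13598 + 299209}{290310 + 311052} = \frac{285611}{601362}$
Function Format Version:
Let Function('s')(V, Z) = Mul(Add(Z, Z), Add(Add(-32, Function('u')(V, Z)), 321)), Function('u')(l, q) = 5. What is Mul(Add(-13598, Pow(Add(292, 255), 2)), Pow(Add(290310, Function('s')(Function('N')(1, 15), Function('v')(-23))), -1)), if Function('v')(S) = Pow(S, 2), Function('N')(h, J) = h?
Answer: Rational(285611, 601362) ≈ 0.47494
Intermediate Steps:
Function('s')(V, Z) = Mul(588, Z) (Function('s')(V, Z) = Mul(Add(Z, Z), Add(Add(-32, 5), 321)) = Mul(Mul(2, Z), Add(-27, 321)) = Mul(Mul(2, Z), 294) = Mul(588, Z))
Mul(Add(-13598, Pow(Add(292, 255), 2)), Pow(Add(290310, Function('s')(Function('N')(1, 15), Function('v')(-23))), -1)) = Mul(Add(-13598, Pow(Add(292, 255), 2)), Pow(Add(290310, Mul(588, Pow(-23, 2))), -1)) = Mul(Add(-13598, Pow(547, 2)), Pow(Add(290310, Mul(588, 529)), -1)) = Mul(Add(-13598, 299209), Pow(Add(290310, 311052), -1)) = Mul(285611, Pow(601362, -1)) = Mul(285611, Rational(1, 601362)) = Rational(285611, 601362)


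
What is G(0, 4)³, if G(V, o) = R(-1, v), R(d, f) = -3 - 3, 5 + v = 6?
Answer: -216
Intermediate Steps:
v = 1 (v = -5 + 6 = 1)
R(d, f) = -6
G(V, o) = -6
G(0, 4)³ = (-6)³ = -216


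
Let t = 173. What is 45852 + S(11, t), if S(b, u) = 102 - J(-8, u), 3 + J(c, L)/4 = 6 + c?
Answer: 45974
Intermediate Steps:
J(c, L) = 12 + 4*c (J(c, L) = -12 + 4*(6 + c) = -12 + (24 + 4*c) = 12 + 4*c)
S(b, u) = 122 (S(b, u) = 102 - (12 + 4*(-8)) = 102 - (12 - 32) = 102 - 1*(-20) = 102 + 20 = 122)
45852 + S(11, t) = 45852 + 122 = 45974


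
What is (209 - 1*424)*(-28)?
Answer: 6020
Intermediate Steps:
(209 - 1*424)*(-28) = (209 - 424)*(-28) = -215*(-28) = 6020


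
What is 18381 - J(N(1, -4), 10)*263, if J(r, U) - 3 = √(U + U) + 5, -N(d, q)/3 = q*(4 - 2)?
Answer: 16277 - 526*√5 ≈ 15101.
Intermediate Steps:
N(d, q) = -6*q (N(d, q) = -3*q*(4 - 2) = -3*q*2 = -6*q)
J(r, U) = 8 + √2*√U (J(r, U) = 3 + (√(U + U) + 5) = 3 + (√(2*U) + 5) = 3 + (√2*√U + 5) = 3 + (5 + √2*√U) = 8 + √2*√U)
18381 - J(N(1, -4), 10)*263 = 18381 - (8 + √2*√10)*263 = 18381 - (8 + 2*√5)*263 = 18381 - (2104 + 526*√5) = 18381 + (-2104 - 526*√5) = 16277 - 526*√5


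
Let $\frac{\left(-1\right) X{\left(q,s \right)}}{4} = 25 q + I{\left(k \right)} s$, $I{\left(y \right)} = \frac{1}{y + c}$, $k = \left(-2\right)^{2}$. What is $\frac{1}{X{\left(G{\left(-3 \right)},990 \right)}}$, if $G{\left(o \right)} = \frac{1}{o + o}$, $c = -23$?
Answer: $\frac{57}{12830} \approx 0.0044427$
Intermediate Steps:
$k = 4$
$I{\left(y \right)} = \frac{1}{-23 + y}$ ($I{\left(y \right)} = \frac{1}{y - 23} = \frac{1}{-23 + y}$)
$G{\left(o \right)} = \frac{1}{2 o}$
$X{\left(q,s \right)} = - 100 q + \frac{4 s}{19}$ ($X{\left(q,s \right)} = - 4 \left(25 q + \frac{s}{-23 + 4}\right) = - 4 \left(25 q + \frac{s}{-19}\right) = - 4 \left(25 q - \frac{s}{19}\right) = - 100 q + \frac{4 s}{19}$)
$\frac{1}{X{\left(G{\left(-3 \right)},990 \right)}} = \frac{1}{- 100 \frac{1}{2 \left(-3\right)} + \frac{4}{19} \cdot 990} = \frac{1}{- 100 \cdot \frac{1}{2} \left(- \frac{1}{3}\right) + \frac{3960}{19}} = \frac{1}{\left(-100\right) \left(- \frac{1}{6}\right) + \frac{3960}{19}} = \frac{1}{\frac{50}{3} + \frac{3960}{19}} = \frac{1}{\frac{12830}{57}} = \frac{57}{12830}$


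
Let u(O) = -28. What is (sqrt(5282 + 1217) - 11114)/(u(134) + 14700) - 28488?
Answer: -208993525/7336 + sqrt(6499)/14672 ≈ -28489.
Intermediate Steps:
(sqrt(5282 + 1217) - 11114)/(u(134) + 14700) - 28488 = (sqrt(5282 + 1217) - 11114)/(-28 + 14700) - 28488 = (sqrt(6499) - 11114)/14672 - 28488 = (-11114 + sqrt(6499))*(1/14672) - 28488 = (-5557/7336 + sqrt(6499)/14672) - 28488 = -208993525/7336 + sqrt(6499)/14672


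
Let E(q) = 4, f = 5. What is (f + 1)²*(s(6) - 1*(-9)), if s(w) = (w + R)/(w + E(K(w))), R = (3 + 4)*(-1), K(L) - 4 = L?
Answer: 1602/5 ≈ 320.40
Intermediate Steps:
K(L) = 4 + L
R = -7 (R = 7*(-1) = -7)
s(w) = (-7 + w)/(4 + w) (s(w) = (w - 7)/(w + 4) = (-7 + w)/(4 + w))
(f + 1)²*(s(6) - 1*(-9)) = (5 + 1)²*((-7 + 6)/(4 + 6) - 1*(-9)) = 6²*(-1/10 + 9) = 36*((⅒)*(-1) + 9) = 36*(-⅒ + 9) = 36*(89/10) = 1602/5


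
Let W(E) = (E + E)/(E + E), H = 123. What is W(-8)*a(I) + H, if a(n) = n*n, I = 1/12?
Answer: 17713/144 ≈ 123.01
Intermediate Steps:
I = 1/12 ≈ 0.083333
W(E) = 1 (W(E) = (2*E)/((2*E)) = (2*E)*(1/(2*E)) = 1)
a(n) = n²
W(-8)*a(I) + H = 1*(1/12)² + 123 = 1*(1/144) + 123 = 1/144 + 123 = 17713/144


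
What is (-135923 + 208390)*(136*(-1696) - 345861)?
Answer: -41778457439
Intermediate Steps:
(-135923 + 208390)*(136*(-1696) - 345861) = 72467*(-230656 - 345861) = 72467*(-576517) = -41778457439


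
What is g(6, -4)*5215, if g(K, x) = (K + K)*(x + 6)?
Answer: 125160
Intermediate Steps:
g(K, x) = 2*K*(6 + x) (g(K, x) = (2*K)*(6 + x) = 2*K*(6 + x))
g(6, -4)*5215 = (2*6*(6 - 4))*5215 = (2*6*2)*5215 = 24*5215 = 125160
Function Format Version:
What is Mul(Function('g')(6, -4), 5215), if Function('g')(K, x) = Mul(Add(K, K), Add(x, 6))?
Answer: 125160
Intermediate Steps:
Function('g')(K, x) = Mul(2, K, Add(6, x)) (Function('g')(K, x) = Mul(Mul(2, K), Add(6, x)) = Mul(2, K, Add(6, x)))
Mul(Function('g')(6, -4), 5215) = Mul(Mul(2, 6, Add(6, -4)), 5215) = Mul(Mul(2, 6, 2), 5215) = Mul(24, 5215) = 125160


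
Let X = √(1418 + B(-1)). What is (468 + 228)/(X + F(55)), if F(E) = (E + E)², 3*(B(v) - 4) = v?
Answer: 174240/3029143 - 24*√12795/15145715 ≈ 0.057342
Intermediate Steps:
B(v) = 4 + v/3
X = √12795/3 (X = √(1418 + (4 + (⅓)*(-1))) = √(1418 + (4 - ⅓)) = √(1418 + 11/3) = √(4265/3) = √12795/3 ≈ 37.705)
F(E) = 4*E² (F(E) = (2*E)² = 4*E²)
(468 + 228)/(X + F(55)) = (468 + 228)/(√12795/3 + 4*55²) = 696/(√12795/3 + 4*3025) = 696/(√12795/3 + 12100) = 696/(12100 + √12795/3)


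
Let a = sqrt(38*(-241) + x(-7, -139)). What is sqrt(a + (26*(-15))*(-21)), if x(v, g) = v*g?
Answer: sqrt(8190 + I*sqrt(8185)) ≈ 90.5 + 0.4998*I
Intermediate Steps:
x(v, g) = g*v
a = I*sqrt(8185) (a = sqrt(38*(-241) - 139*(-7)) = sqrt(-9158 + 973) = sqrt(-8185) = I*sqrt(8185) ≈ 90.471*I)
sqrt(a + (26*(-15))*(-21)) = sqrt(I*sqrt(8185) + (26*(-15))*(-21)) = sqrt(I*sqrt(8185) - 390*(-21)) = sqrt(I*sqrt(8185) + 8190) = sqrt(8190 + I*sqrt(8185))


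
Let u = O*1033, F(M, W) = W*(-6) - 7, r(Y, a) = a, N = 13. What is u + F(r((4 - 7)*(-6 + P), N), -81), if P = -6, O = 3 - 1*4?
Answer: -554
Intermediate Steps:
O = -1 (O = 3 - 4 = -1)
F(M, W) = -7 - 6*W (F(M, W) = -6*W - 7 = -7 - 6*W)
u = -1033 (u = -1*1033 = -1033)
u + F(r((4 - 7)*(-6 + P), N), -81) = -1033 + (-7 - 6*(-81)) = -1033 + (-7 + 486) = -1033 + 479 = -554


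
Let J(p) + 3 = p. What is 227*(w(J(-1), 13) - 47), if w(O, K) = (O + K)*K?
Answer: 15890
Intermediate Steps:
J(p) = -3 + p
w(O, K) = K*(K + O) (w(O, K) = (K + O)*K = K*(K + O))
227*(w(J(-1), 13) - 47) = 227*(13*(13 + (-3 - 1)) - 47) = 227*(13*(13 - 4) - 47) = 227*(13*9 - 47) = 227*(117 - 47) = 227*70 = 15890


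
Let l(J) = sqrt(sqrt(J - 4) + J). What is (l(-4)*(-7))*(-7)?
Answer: 49*sqrt(-4 + 2*I*sqrt(2)) ≈ 32.852 + 103.36*I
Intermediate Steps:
l(J) = sqrt(J + sqrt(-4 + J)) (l(J) = sqrt(sqrt(-4 + J) + J) = sqrt(J + sqrt(-4 + J)))
(l(-4)*(-7))*(-7) = (sqrt(-4 + sqrt(-4 - 4))*(-7))*(-7) = (sqrt(-4 + sqrt(-8))*(-7))*(-7) = (sqrt(-4 + 2*I*sqrt(2))*(-7))*(-7) = -7*sqrt(-4 + 2*I*sqrt(2))*(-7) = 49*sqrt(-4 + 2*I*sqrt(2))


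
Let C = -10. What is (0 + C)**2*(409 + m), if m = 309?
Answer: 71800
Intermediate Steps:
(0 + C)**2*(409 + m) = (0 - 10)**2*(409 + 309) = (-10)**2*718 = 100*718 = 71800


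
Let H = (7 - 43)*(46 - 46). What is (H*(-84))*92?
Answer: 0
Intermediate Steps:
H = 0 (H = -36*0 = 0)
(H*(-84))*92 = (0*(-84))*92 = 0*92 = 0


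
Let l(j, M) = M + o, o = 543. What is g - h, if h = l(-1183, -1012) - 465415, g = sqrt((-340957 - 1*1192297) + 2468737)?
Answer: 465884 + sqrt(935483) ≈ 4.6685e+5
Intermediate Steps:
l(j, M) = 543 + M (l(j, M) = M + 543 = 543 + M)
g = sqrt(935483) (g = sqrt((-340957 - 1192297) + 2468737) = sqrt(-1533254 + 2468737) = sqrt(935483) ≈ 967.20)
h = -465884 (h = (543 - 1012) - 465415 = -469 - 465415 = -465884)
g - h = sqrt(935483) - 1*(-465884) = sqrt(935483) + 465884 = 465884 + sqrt(935483)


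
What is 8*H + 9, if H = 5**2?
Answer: 209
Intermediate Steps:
H = 25
8*H + 9 = 8*25 + 9 = 200 + 9 = 209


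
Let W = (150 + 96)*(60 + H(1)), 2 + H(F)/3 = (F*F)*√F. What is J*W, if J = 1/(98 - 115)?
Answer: -14022/17 ≈ -824.82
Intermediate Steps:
J = -1/17 (J = 1/(-17) = -1/17 ≈ -0.058824)
H(F) = -6 + 3*F^(5/2) (H(F) = -6 + 3*((F*F)*√F) = -6 + 3*(F²*√F) = -6 + 3*F^(5/2))
W = 14022 (W = (150 + 96)*(60 + (-6 + 3*1^(5/2))) = 246*(60 + (-6 + 3*1)) = 246*(60 + (-6 + 3)) = 246*(60 - 3) = 246*57 = 14022)
J*W = -1/17*14022 = -14022/17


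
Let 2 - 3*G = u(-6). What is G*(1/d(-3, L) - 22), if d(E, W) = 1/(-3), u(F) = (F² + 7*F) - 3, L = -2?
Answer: -275/3 ≈ -91.667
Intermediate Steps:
u(F) = -3 + F² + 7*F
d(E, W) = -⅓
G = 11/3 (G = ⅔ - (-3 + (-6)² + 7*(-6))/3 = ⅔ - (-3 + 36 - 42)/3 = ⅔ - ⅓*(-9) = ⅔ + 3 = 11/3 ≈ 3.6667)
G*(1/d(-3, L) - 22) = 11*(1/(-⅓) - 22)/3 = 11*(-3 - 22)/3 = (11/3)*(-25) = -275/3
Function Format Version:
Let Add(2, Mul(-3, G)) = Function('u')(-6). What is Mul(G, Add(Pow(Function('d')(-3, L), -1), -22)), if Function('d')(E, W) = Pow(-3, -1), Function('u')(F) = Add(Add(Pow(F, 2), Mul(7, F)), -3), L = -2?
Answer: Rational(-275, 3) ≈ -91.667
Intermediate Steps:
Function('u')(F) = Add(-3, Pow(F, 2), Mul(7, F))
Function('d')(E, W) = Rational(-1, 3)
G = Rational(11, 3) (G = Add(Rational(2, 3), Mul(Rational(-1, 3), Add(-3, Pow(-6, 2), Mul(7, -6)))) = Add(Rational(2, 3), Mul(Rational(-1, 3), Add(-3, 36, -42))) = Add(Rational(2, 3), Mul(Rational(-1, 3), -9)) = Add(Rational(2, 3), 3) = Rational(11, 3) ≈ 3.6667)
Mul(G, Add(Pow(Function('d')(-3, L), -1), -22)) = Mul(Rational(11, 3), Add(Pow(Rational(-1, 3), -1), -22)) = Mul(Rational(11, 3), Add(-3, -22)) = Mul(Rational(11, 3), -25) = Rational(-275, 3)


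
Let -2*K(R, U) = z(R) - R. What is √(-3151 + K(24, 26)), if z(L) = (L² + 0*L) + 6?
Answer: 7*I*√70 ≈ 58.566*I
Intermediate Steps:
z(L) = 6 + L² (z(L) = (L² + 0) + 6 = L² + 6 = 6 + L²)
K(R, U) = -3 + R/2 - R²/2 (K(R, U) = -((6 + R²) - R)/2 = -(6 + R² - R)/2 = -3 + R/2 - R²/2)
√(-3151 + K(24, 26)) = √(-3151 + (-3 + (½)*24 - ½*24²)) = √(-3151 + (-3 + 12 - ½*576)) = √(-3151 + (-3 + 12 - 288)) = √(-3151 - 279) = √(-3430) = 7*I*√70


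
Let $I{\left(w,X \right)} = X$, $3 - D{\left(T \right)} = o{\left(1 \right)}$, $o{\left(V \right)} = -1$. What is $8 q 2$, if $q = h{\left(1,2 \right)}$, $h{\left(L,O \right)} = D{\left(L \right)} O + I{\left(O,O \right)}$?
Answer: $160$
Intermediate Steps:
$D{\left(T \right)} = 4$ ($D{\left(T \right)} = 3 - -1 = 3 + 1 = 4$)
$h{\left(L,O \right)} = 5 O$ ($h{\left(L,O \right)} = 4 O + O = 5 O$)
$q = 10$ ($q = 5 \cdot 2 = 10$)
$8 q 2 = 8 \cdot 10 \cdot 2 = 80 \cdot 2 = 160$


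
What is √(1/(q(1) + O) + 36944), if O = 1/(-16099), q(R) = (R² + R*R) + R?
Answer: √21543197776702/24148 ≈ 192.21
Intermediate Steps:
q(R) = R + 2*R² (q(R) = (R² + R²) + R = 2*R² + R = R + 2*R²)
O = -1/16099 ≈ -6.2116e-5
√(1/(q(1) + O) + 36944) = √(1/(1*(1 + 2*1) - 1/16099) + 36944) = √(1/(1*(1 + 2) - 1/16099) + 36944) = √(1/(1*3 - 1/16099) + 36944) = √(1/(3 - 1/16099) + 36944) = √(1/(48296/16099) + 36944) = √(16099/48296 + 36944) = √(1784263523/48296) = √21543197776702/24148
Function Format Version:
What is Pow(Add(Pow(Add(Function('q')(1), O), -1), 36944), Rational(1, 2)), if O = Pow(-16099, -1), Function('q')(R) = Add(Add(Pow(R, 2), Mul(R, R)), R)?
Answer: Mul(Rational(1, 24148), Pow(21543197776702, Rational(1, 2))) ≈ 192.21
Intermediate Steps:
Function('q')(R) = Add(R, Mul(2, Pow(R, 2))) (Function('q')(R) = Add(Add(Pow(R, 2), Pow(R, 2)), R) = Add(Mul(2, Pow(R, 2)), R) = Add(R, Mul(2, Pow(R, 2))))
O = Rational(-1, 16099) ≈ -6.2116e-5
Pow(Add(Pow(Add(Function('q')(1), O), -1), 36944), Rational(1, 2)) = Pow(Add(Pow(Add(Mul(1, Add(1, Mul(2, 1))), Rational(-1, 16099)), -1), 36944), Rational(1, 2)) = Pow(Add(Pow(Add(Mul(1, Add(1, 2)), Rational(-1, 16099)), -1), 36944), Rational(1, 2)) = Pow(Add(Pow(Add(Mul(1, 3), Rational(-1, 16099)), -1), 36944), Rational(1, 2)) = Pow(Add(Pow(Add(3, Rational(-1, 16099)), -1), 36944), Rational(1, 2)) = Pow(Add(Pow(Rational(48296, 16099), -1), 36944), Rational(1, 2)) = Pow(Add(Rational(16099, 48296), 36944), Rational(1, 2)) = Pow(Rational(1784263523, 48296), Rational(1, 2)) = Mul(Rational(1, 24148), Pow(21543197776702, Rational(1, 2)))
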